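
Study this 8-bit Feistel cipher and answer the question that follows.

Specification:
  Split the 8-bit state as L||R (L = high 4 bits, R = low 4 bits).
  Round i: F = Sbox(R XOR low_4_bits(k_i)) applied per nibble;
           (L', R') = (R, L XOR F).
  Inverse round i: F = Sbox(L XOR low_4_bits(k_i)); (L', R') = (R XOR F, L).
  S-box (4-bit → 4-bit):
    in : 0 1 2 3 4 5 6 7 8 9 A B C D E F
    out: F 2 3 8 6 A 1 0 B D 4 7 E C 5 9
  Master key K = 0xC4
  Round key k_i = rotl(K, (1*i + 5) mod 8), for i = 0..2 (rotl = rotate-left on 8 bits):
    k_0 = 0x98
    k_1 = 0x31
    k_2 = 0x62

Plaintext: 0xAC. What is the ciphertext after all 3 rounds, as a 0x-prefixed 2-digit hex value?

s_0 = plaintext = 0xAC
s_1 = Round(s_0, k_0) = 0xCC
s_2 = Round(s_1, k_1) = 0xC0
s_3 = Round(s_2, k_2) = 0x0F

0x0F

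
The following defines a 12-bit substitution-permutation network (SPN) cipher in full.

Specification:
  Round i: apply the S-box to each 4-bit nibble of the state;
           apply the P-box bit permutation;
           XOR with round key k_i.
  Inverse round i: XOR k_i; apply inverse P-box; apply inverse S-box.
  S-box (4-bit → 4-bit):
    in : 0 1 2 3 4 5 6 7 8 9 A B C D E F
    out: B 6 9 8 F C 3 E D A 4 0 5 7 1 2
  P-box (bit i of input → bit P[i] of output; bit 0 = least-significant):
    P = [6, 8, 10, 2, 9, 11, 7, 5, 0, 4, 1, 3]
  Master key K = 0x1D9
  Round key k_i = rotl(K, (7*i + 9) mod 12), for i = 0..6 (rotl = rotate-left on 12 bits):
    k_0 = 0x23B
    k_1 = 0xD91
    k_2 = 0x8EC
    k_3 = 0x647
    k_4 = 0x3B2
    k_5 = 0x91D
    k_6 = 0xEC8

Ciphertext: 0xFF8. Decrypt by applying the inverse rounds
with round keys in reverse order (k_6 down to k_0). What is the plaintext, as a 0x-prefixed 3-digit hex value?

s_0 = ciphertext = 0xFF8
s_1 = InvRound(s_0, k_6) = 0xF3F
s_2 = InvRound(s_1, k_5) = 0xA2A
s_3 = InvRound(s_2, k_4) = 0x91F
s_4 = InvRound(s_3, k_3) = 0x96D
s_5 = InvRound(s_4, k_2) = 0xEAF
s_6 = InvRound(s_5, k_1) = 0x729
s_7 = InvRound(s_6, k_0) = 0x1B1

0x1B1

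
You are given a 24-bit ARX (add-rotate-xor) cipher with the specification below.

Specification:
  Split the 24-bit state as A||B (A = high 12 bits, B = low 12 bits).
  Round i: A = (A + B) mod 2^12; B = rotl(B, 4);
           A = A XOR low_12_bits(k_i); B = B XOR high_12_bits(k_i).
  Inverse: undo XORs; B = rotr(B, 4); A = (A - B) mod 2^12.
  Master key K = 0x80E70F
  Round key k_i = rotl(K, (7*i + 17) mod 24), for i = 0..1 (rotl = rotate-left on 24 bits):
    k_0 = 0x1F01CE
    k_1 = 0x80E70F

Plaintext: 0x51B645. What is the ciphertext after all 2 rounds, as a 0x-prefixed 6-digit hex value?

s_0 = plaintext = 0x51B645
s_1 = Round(s_0, k_0) = 0xAAE5A6
s_2 = Round(s_1, k_1) = 0x75B26B

0x75B26B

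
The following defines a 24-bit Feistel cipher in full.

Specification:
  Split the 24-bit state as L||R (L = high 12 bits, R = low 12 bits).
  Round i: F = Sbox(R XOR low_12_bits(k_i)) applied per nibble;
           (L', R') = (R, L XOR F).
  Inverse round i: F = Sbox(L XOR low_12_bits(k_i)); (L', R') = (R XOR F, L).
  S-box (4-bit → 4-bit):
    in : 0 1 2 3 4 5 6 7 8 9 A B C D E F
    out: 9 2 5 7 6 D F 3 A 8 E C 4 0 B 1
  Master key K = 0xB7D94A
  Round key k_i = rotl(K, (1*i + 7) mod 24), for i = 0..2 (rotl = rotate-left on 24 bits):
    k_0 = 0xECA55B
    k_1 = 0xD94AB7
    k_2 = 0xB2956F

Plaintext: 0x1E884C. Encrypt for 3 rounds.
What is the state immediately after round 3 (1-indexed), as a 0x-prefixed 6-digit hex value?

0x4783E8

s_0 = plaintext = 0x1E884C
s_1 = Round(s_0, k_0) = 0x84C1CB
s_2 = Round(s_1, k_1) = 0x1CB478
s_3 = Round(s_2, k_2) = 0x4783E8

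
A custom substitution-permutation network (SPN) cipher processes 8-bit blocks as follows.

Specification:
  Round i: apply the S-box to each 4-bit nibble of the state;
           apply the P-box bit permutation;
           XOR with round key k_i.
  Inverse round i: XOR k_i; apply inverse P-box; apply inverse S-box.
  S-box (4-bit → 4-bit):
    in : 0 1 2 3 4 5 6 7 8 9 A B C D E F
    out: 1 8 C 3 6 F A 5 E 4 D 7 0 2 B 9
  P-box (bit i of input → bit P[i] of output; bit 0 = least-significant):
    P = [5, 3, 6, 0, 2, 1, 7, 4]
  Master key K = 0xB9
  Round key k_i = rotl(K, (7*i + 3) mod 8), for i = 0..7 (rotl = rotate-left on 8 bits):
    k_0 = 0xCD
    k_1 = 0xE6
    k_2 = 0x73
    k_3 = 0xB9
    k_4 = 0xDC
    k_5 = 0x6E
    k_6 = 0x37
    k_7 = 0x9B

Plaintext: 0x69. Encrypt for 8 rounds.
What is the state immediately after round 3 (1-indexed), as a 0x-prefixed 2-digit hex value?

0x91

s_0 = plaintext = 0x69
s_1 = Round(s_0, k_0) = 0x9F
s_2 = Round(s_1, k_1) = 0x47
s_3 = Round(s_2, k_2) = 0x91
s_4 = Round(s_3, k_3) = 0x38
s_5 = Round(s_4, k_4) = 0x93
s_6 = Round(s_5, k_5) = 0xC6
s_7 = Round(s_6, k_6) = 0x3E
s_8 = Round(s_7, k_7) = 0xB4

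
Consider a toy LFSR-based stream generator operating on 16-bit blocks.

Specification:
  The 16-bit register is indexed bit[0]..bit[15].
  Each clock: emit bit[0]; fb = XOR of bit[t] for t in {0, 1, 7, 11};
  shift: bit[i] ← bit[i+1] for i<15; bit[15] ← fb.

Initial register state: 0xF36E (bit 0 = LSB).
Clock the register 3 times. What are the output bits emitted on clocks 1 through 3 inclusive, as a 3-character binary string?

reg_0 = 0xF36E
clock 1: out=0, reg = 0xF9B7
clock 2: out=1, reg = 0x7CDB
clock 3: out=1, reg = 0x3E6D

011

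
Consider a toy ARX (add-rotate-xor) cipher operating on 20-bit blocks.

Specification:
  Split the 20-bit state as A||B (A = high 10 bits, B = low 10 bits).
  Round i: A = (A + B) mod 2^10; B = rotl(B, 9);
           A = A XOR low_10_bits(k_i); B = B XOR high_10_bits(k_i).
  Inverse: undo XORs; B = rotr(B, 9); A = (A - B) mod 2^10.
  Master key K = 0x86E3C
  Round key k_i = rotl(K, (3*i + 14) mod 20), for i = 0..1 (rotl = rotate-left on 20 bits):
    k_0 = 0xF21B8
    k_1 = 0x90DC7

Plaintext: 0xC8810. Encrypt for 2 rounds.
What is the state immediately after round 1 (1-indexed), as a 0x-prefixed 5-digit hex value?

0xA2BC0

s_0 = plaintext = 0xC8810
s_1 = Round(s_0, k_0) = 0xA2BC0
s_2 = Round(s_1, k_1) = 0xE37A3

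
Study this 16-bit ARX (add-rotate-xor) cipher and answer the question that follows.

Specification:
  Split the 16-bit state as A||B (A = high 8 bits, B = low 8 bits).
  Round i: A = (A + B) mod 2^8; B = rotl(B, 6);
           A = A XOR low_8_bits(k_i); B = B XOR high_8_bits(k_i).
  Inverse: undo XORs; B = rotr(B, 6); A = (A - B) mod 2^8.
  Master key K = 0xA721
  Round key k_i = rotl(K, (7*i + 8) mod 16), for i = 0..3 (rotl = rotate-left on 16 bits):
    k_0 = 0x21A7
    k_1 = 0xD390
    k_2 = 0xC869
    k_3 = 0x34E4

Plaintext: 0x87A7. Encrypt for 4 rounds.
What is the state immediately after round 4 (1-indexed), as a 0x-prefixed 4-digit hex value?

0x9F18

s_0 = plaintext = 0x87A7
s_1 = Round(s_0, k_0) = 0x89C8
s_2 = Round(s_1, k_1) = 0xC1E1
s_3 = Round(s_2, k_2) = 0xCBB0
s_4 = Round(s_3, k_3) = 0x9F18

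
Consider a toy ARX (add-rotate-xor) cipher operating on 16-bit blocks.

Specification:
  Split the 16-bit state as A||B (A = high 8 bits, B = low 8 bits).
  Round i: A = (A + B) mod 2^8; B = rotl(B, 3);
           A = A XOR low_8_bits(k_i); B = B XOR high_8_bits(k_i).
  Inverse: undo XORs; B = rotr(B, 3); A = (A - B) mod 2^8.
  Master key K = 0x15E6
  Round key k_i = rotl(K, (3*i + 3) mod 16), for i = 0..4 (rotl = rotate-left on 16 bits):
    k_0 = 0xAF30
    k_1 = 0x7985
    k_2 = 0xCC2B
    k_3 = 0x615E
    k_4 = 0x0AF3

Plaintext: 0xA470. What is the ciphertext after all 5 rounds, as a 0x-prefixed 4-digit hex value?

s_0 = plaintext = 0xA470
s_1 = Round(s_0, k_0) = 0x242C
s_2 = Round(s_1, k_1) = 0xD518
s_3 = Round(s_2, k_2) = 0xC60C
s_4 = Round(s_3, k_3) = 0x8C01
s_5 = Round(s_4, k_4) = 0x7E02

0x7E02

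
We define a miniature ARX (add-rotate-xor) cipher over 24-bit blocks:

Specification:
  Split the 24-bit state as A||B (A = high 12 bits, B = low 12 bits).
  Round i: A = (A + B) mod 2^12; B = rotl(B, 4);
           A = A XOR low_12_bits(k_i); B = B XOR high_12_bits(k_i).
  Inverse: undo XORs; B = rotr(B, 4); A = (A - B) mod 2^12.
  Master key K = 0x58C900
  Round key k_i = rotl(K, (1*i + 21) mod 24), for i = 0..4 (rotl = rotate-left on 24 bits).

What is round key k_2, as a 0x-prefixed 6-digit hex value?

K = 0x58C900
k_0 = rotl(K, (1*0+21) mod 24) = rotl(K, 21) = 0x0B1920
k_1 = rotl(K, (1*1+21) mod 24) = rotl(K, 22) = 0x163240
k_2 = rotl(K, (1*2+21) mod 24) = rotl(K, 23) = 0x2C6480

0x2C6480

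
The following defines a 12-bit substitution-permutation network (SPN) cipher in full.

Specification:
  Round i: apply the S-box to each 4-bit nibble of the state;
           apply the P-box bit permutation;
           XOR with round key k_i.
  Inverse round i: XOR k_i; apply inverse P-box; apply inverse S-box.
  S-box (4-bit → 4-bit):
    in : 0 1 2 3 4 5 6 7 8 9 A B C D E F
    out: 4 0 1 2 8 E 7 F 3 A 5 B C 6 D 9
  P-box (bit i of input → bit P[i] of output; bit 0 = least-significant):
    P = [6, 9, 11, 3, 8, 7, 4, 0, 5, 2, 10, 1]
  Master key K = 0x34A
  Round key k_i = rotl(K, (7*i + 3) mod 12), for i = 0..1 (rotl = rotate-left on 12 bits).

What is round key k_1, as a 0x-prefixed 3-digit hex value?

K = 0x34A
k_0 = rotl(K, (7*0+3) mod 12) = rotl(K, 3) = 0xA51
k_1 = rotl(K, (7*1+3) mod 12) = rotl(K, 10) = 0x8D2

0x8D2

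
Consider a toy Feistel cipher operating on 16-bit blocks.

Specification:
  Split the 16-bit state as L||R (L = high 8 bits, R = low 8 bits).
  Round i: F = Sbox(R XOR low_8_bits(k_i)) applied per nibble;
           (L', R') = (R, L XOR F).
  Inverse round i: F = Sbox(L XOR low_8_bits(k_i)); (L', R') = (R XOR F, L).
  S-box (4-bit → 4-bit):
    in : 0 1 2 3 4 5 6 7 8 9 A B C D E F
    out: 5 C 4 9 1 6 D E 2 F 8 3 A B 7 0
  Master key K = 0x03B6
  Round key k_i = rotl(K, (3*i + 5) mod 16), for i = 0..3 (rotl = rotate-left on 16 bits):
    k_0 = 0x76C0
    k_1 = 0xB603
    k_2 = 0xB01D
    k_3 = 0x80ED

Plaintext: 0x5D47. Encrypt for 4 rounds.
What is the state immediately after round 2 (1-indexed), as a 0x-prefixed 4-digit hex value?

s_0 = plaintext = 0x5D47
s_1 = Round(s_0, k_0) = 0x4773
s_2 = Round(s_1, k_1) = 0x73A2
s_3 = Round(s_2, k_2) = 0xA243
s_4 = Round(s_3, k_3) = 0x4325

0x73A2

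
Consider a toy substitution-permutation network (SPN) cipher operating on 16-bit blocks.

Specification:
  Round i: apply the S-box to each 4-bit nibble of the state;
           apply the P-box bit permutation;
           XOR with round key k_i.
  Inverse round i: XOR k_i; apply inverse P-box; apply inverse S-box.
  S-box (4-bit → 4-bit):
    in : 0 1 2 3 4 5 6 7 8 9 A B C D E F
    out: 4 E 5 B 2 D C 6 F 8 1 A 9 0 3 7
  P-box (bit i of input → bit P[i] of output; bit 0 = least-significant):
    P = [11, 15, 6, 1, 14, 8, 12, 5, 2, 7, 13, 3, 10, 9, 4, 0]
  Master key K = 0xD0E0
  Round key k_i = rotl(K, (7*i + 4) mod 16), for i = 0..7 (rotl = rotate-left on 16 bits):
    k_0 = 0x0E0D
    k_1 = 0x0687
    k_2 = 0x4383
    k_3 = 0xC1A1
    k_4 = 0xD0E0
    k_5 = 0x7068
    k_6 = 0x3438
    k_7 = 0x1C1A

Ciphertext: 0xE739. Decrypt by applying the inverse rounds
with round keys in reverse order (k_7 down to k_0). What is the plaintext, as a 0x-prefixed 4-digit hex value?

s_0 = ciphertext = 0xE739
s_1 = InvRound(s_0, k_7) = 0xB083
s_2 = InvRound(s_1, k_6) = 0x5B9B
s_3 = InvRound(s_2, k_5) = 0x17B5
s_4 = InvRound(s_3, k_4) = 0x8AE7
s_5 = InvRound(s_4, k_3) = 0x4AE5
s_6 = InvRound(s_5, k_2) = 0xDAB5
s_7 = InvRound(s_6, k_1) = 0x2D53
s_8 = InvRound(s_7, k_0) = 0x7546

0x7546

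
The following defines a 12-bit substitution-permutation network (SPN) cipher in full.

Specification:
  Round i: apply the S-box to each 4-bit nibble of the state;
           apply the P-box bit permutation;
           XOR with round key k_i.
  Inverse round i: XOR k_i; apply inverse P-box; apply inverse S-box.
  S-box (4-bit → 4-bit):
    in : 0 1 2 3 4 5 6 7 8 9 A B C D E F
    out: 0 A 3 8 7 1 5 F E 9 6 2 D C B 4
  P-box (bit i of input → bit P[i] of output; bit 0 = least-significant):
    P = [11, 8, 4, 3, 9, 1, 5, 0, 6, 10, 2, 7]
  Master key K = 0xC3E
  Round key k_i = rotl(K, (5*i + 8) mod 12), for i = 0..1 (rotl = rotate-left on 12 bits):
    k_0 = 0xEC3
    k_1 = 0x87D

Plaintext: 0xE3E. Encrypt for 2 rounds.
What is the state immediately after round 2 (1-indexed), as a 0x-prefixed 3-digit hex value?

s_0 = plaintext = 0xE3E
s_1 = Round(s_0, k_0) = 0x30A
s_2 = Round(s_1, k_1) = 0x9ED

0x9ED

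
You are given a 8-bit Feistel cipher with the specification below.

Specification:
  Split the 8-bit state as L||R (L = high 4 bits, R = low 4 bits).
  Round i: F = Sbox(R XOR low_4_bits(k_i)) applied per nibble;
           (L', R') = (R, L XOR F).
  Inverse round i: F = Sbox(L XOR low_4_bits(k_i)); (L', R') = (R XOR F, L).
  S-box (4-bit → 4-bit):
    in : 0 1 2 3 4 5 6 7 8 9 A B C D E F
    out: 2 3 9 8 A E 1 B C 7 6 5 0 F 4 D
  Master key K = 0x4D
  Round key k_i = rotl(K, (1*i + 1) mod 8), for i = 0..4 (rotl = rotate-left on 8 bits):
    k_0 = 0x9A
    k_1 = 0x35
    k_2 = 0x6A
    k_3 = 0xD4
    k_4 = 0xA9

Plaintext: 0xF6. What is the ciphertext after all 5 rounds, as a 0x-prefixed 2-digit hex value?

s_0 = plaintext = 0xF6
s_1 = Round(s_0, k_0) = 0x6F
s_2 = Round(s_1, k_1) = 0xF0
s_3 = Round(s_2, k_2) = 0x09
s_4 = Round(s_3, k_3) = 0x9F
s_5 = Round(s_4, k_4) = 0xF8

0xF8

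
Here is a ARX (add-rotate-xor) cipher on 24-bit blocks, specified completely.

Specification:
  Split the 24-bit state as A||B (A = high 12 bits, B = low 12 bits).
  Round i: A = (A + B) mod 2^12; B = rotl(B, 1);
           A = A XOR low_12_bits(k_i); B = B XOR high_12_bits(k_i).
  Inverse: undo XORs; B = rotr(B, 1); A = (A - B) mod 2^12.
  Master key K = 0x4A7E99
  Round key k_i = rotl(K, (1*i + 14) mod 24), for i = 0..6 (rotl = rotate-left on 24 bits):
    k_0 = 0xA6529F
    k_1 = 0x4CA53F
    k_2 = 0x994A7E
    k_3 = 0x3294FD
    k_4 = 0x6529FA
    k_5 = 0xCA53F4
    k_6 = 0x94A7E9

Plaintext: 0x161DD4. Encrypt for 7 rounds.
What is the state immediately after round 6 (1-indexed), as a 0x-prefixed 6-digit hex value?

s_0 = plaintext = 0x161DD4
s_1 = Round(s_0, k_0) = 0xDAA1CC
s_2 = Round(s_1, k_1) = 0xA49752
s_3 = Round(s_2, k_2) = 0xBE5730
s_4 = Round(s_3, k_3) = 0x7E8D49
s_5 = Round(s_4, k_4) = 0xCCBCC1
s_6 = Round(s_5, k_5) = 0xA78526
s_7 = Round(s_6, k_6) = 0x877306

0xA78526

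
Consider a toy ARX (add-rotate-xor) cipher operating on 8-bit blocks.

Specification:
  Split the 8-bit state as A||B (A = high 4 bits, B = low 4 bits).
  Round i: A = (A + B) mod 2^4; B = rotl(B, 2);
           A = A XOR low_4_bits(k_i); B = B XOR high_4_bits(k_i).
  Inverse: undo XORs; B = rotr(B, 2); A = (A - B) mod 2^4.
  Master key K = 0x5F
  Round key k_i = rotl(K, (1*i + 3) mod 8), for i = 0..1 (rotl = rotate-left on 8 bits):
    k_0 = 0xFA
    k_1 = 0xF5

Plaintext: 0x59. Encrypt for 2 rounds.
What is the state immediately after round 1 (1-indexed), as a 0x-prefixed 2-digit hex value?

0x49

s_0 = plaintext = 0x59
s_1 = Round(s_0, k_0) = 0x49
s_2 = Round(s_1, k_1) = 0x89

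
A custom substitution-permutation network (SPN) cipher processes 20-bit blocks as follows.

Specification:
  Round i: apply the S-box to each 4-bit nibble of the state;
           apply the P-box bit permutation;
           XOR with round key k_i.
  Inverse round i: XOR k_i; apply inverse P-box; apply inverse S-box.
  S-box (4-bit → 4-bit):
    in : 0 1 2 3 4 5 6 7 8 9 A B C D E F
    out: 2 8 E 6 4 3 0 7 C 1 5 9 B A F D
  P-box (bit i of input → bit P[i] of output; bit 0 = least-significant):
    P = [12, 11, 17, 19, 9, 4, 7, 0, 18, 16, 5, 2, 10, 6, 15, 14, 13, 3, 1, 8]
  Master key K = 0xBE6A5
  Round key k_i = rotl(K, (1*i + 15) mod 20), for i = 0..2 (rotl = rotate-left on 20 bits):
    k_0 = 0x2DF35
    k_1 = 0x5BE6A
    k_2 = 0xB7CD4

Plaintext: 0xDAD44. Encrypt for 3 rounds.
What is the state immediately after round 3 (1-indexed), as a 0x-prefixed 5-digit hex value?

0x7E9C4

s_0 = plaintext = 0xDAD44
s_1 = Round(s_0, k_0) = 0x15AB9
s_2 = Round(s_1, k_1) = 0x1A90B
s_3 = Round(s_2, k_2) = 0x7E9C4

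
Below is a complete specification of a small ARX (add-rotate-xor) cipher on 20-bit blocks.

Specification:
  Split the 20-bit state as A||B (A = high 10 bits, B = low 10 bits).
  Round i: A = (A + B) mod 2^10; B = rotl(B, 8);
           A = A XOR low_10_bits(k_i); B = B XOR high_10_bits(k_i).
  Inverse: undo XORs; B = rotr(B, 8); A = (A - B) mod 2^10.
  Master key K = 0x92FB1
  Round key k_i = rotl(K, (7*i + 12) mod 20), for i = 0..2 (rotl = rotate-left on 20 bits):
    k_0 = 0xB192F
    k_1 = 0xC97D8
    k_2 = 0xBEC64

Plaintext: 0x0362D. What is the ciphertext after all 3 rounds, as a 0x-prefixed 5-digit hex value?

0x35046

s_0 = plaintext = 0x0362D
s_1 = Round(s_0, k_0) = 0xC574D
s_2 = Round(s_1, k_1) = 0x6EAF6
s_3 = Round(s_2, k_2) = 0x35046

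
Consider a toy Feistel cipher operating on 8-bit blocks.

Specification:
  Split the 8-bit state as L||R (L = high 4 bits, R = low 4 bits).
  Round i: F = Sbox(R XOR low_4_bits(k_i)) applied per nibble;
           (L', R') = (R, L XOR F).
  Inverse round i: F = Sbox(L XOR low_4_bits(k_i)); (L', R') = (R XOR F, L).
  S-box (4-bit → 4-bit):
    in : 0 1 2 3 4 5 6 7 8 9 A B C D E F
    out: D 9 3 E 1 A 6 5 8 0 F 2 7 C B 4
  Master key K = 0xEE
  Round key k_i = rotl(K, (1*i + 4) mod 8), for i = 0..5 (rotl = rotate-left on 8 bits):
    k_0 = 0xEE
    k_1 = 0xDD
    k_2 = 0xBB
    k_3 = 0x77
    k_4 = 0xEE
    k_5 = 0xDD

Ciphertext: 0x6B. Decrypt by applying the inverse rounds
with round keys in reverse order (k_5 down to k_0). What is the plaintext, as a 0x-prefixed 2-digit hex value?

0xF5

s_0 = ciphertext = 0x6B
s_1 = InvRound(s_0, k_5) = 0x96
s_2 = InvRound(s_1, k_4) = 0x39
s_3 = InvRound(s_2, k_3) = 0x83
s_4 = InvRound(s_3, k_2) = 0xD8
s_5 = InvRound(s_4, k_1) = 0x5D
s_6 = InvRound(s_5, k_0) = 0xF5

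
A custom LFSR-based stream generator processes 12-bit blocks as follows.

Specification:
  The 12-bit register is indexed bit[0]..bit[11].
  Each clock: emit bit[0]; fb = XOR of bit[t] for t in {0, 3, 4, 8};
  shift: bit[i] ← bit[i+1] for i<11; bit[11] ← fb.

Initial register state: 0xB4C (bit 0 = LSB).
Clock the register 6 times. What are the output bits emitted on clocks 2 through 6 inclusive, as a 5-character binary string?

reg_0 = 0xB4C
clock 1: out=0, reg = 0x5A6
clock 2: out=0, reg = 0xAD3
clock 3: out=1, reg = 0x569
clock 4: out=1, reg = 0xAB4
clock 5: out=0, reg = 0xD5A
clock 6: out=0, reg = 0xEAD

01100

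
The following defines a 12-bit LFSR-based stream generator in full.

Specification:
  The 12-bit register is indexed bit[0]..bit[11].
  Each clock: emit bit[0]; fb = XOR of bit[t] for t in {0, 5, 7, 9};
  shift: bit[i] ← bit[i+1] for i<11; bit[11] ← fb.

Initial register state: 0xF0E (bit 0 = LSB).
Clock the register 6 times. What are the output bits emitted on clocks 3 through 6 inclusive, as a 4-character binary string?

1100

reg_0 = 0xF0E
clock 1: out=0, reg = 0xF87
clock 2: out=1, reg = 0xFC3
clock 3: out=1, reg = 0xFE1
clock 4: out=1, reg = 0x7F0
clock 5: out=0, reg = 0xBF8
clock 6: out=0, reg = 0xDFC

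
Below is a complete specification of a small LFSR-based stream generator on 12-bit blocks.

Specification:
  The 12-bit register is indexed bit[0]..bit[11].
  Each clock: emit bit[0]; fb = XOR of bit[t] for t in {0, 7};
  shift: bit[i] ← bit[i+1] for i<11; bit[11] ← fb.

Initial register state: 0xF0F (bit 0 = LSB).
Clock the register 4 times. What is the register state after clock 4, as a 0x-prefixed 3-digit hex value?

reg_0 = 0xF0F
clock 1: out=1, reg = 0xF87
clock 2: out=1, reg = 0x7C3
clock 3: out=1, reg = 0x3E1
clock 4: out=1, reg = 0x1F0

0x1F0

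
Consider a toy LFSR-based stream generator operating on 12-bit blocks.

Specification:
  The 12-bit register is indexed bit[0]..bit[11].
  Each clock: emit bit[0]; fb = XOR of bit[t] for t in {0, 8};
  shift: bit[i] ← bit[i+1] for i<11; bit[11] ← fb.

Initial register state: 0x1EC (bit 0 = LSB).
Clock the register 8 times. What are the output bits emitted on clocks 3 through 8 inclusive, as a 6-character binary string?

reg_0 = 0x1EC
clock 1: out=0, reg = 0x8F6
clock 2: out=0, reg = 0x47B
clock 3: out=1, reg = 0xA3D
clock 4: out=1, reg = 0xD1E
clock 5: out=0, reg = 0xE8F
clock 6: out=1, reg = 0xF47
clock 7: out=1, reg = 0x7A3
clock 8: out=1, reg = 0x3D1

110111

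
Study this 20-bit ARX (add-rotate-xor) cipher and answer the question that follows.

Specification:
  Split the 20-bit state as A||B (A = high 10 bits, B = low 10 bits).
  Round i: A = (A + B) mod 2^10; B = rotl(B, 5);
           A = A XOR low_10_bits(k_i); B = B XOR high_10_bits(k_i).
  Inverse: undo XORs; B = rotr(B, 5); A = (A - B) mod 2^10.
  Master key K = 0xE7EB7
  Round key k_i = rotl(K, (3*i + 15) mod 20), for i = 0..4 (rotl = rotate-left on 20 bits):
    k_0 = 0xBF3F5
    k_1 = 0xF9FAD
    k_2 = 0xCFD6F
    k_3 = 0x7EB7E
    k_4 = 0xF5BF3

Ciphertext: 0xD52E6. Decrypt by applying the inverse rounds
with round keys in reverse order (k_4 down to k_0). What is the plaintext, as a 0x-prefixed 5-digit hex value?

s_0 = ciphertext = 0xD52E6
s_1 = InvRound(s_0, k_4) = 0xA7A09
s_2 = InvRound(s_1, k_3) = 0xD867F
s_3 = InvRound(s_2, k_2) = 0x8100A
s_4 = InvRound(s_3, k_1) = 0xFA9BF
s_5 = InvRound(s_4, k_0) = 0xE947A

0xE947A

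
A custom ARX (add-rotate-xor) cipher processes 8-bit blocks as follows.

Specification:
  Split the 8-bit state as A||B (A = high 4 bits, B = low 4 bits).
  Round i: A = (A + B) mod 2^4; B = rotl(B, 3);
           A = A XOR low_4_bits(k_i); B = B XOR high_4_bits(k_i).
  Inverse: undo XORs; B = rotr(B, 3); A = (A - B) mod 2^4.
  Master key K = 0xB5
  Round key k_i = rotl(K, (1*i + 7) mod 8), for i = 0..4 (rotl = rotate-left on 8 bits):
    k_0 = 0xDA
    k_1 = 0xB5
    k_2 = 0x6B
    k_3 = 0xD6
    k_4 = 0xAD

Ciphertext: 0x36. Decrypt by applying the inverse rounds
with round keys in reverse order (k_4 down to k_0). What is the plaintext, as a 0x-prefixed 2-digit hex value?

0xE2

s_0 = ciphertext = 0x36
s_1 = InvRound(s_0, k_4) = 0x59
s_2 = InvRound(s_1, k_3) = 0xB8
s_3 = InvRound(s_2, k_2) = 0x3D
s_4 = InvRound(s_3, k_1) = 0xAC
s_5 = InvRound(s_4, k_0) = 0xE2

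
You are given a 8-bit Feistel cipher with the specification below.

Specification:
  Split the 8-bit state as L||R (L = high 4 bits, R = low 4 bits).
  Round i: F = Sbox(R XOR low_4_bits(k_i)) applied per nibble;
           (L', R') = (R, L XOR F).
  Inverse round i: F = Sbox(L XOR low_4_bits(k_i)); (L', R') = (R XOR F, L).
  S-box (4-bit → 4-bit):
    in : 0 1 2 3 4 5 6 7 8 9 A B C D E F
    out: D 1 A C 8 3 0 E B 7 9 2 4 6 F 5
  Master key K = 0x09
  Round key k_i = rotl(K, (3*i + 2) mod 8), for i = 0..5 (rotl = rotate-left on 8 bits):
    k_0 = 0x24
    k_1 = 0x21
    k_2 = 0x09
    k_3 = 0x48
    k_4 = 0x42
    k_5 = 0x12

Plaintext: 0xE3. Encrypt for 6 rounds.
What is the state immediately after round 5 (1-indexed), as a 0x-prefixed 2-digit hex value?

0xB5

s_0 = plaintext = 0xE3
s_1 = Round(s_0, k_0) = 0x30
s_2 = Round(s_1, k_1) = 0x02
s_3 = Round(s_2, k_2) = 0x22
s_4 = Round(s_3, k_3) = 0x2B
s_5 = Round(s_4, k_4) = 0xB5
s_6 = Round(s_5, k_5) = 0x55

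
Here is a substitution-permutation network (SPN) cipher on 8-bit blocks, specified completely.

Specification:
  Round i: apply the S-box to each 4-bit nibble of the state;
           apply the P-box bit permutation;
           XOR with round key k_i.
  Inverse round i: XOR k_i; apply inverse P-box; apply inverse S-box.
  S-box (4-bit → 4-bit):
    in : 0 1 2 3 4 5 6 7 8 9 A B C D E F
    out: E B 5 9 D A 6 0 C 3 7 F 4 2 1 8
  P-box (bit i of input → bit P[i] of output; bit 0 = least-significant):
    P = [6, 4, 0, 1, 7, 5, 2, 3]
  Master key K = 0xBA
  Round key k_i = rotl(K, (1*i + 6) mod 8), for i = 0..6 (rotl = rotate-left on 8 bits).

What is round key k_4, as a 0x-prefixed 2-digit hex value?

K = 0xBA
k_0 = rotl(K, (1*0+6) mod 8) = rotl(K, 6) = 0xAE
k_1 = rotl(K, (1*1+6) mod 8) = rotl(K, 7) = 0x5D
k_2 = rotl(K, (1*2+6) mod 8) = rotl(K, 0) = 0xBA
k_3 = rotl(K, (1*3+6) mod 8) = rotl(K, 1) = 0x75
k_4 = rotl(K, (1*4+6) mod 8) = rotl(K, 2) = 0xEA

0xEA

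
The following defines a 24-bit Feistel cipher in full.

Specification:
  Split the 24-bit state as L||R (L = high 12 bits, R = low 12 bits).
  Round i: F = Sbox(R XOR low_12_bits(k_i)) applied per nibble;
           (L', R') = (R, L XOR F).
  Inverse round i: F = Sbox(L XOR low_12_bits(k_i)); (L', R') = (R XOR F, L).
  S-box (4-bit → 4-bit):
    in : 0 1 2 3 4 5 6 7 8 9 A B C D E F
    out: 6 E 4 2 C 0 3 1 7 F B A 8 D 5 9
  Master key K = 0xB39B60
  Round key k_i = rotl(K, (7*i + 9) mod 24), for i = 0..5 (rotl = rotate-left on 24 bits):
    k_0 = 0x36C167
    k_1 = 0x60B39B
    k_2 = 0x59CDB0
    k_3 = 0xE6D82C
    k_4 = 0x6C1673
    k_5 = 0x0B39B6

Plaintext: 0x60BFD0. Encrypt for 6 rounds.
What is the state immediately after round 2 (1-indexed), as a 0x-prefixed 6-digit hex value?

s_0 = plaintext = 0x60BFD0
s_1 = Round(s_0, k_0) = 0xFD03AA
s_2 = Round(s_1, k_1) = 0x3AA9FE
s_3 = Round(s_2, k_2) = 0x9FEF6F
s_4 = Round(s_3, k_3) = 0xF6F83C
s_5 = Round(s_4, k_4) = 0x83CAA6
s_6 = Round(s_5, k_5) = 0xAA6ADA

0x3AA9FE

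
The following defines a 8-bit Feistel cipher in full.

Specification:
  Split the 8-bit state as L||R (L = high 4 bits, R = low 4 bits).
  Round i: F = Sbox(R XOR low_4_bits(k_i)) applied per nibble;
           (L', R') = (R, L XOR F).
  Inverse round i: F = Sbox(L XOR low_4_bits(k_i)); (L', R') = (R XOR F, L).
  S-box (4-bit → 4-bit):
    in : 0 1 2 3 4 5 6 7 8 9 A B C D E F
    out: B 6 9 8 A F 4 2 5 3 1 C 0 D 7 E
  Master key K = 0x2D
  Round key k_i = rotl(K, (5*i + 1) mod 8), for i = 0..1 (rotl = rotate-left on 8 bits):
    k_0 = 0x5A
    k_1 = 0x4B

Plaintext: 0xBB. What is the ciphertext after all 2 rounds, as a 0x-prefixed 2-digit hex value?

s_0 = plaintext = 0xBB
s_1 = Round(s_0, k_0) = 0xBD
s_2 = Round(s_1, k_1) = 0xDF

0xDF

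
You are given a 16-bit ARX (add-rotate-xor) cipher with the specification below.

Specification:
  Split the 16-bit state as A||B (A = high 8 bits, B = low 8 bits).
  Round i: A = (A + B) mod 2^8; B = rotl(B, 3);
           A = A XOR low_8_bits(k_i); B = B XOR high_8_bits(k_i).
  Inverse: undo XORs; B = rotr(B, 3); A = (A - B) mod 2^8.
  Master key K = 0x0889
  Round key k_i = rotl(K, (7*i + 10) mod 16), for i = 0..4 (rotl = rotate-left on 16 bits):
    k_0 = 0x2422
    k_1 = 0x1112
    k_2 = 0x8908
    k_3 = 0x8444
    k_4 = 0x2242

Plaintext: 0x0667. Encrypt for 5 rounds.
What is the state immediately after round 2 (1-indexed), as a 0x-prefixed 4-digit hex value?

0x7CE9

s_0 = plaintext = 0x0667
s_1 = Round(s_0, k_0) = 0x4F1F
s_2 = Round(s_1, k_1) = 0x7CE9
s_3 = Round(s_2, k_2) = 0x6DC6
s_4 = Round(s_3, k_3) = 0x77B2
s_5 = Round(s_4, k_4) = 0x6BB7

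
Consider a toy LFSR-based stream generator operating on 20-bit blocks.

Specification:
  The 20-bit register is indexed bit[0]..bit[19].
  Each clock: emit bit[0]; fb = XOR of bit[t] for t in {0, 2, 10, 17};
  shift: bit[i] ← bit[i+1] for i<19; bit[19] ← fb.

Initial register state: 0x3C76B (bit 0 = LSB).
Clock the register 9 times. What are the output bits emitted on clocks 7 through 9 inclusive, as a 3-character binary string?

reg_0 = 0x3C76B
clock 1: out=1, reg = 0x9E3B5
clock 2: out=1, reg = 0x4F1DA
clock 3: out=0, reg = 0x278ED
clock 4: out=1, reg = 0x93C76
clock 5: out=0, reg = 0x49E3B
clock 6: out=1, reg = 0x24F1D
clock 7: out=1, reg = 0x1278E
clock 8: out=0, reg = 0x093C7
clock 9: out=1, reg = 0x049E3

101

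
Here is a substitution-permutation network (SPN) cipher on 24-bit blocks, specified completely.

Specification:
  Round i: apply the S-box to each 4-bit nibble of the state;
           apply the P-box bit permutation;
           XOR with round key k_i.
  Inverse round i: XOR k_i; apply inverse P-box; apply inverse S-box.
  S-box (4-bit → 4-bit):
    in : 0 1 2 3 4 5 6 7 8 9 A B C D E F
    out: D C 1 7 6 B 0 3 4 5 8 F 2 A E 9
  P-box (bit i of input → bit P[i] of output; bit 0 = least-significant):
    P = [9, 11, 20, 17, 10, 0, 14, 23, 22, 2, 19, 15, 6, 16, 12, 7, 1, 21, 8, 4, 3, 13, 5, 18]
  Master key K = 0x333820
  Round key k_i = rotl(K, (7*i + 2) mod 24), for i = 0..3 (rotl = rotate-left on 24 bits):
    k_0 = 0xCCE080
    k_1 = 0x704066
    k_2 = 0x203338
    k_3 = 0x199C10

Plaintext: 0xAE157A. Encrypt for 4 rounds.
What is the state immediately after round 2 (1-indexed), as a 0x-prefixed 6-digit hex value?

s_0 = plaintext = 0xAE157A
s_1 = Round(s_0, k_0) = 0xAA7515
s_2 = Round(s_1, k_1) = 0xB78A32
s_3 = Round(s_2, k_2) = 0x04C513
s_4 = Round(s_3, k_3) = 0xEC573C

0xB78A32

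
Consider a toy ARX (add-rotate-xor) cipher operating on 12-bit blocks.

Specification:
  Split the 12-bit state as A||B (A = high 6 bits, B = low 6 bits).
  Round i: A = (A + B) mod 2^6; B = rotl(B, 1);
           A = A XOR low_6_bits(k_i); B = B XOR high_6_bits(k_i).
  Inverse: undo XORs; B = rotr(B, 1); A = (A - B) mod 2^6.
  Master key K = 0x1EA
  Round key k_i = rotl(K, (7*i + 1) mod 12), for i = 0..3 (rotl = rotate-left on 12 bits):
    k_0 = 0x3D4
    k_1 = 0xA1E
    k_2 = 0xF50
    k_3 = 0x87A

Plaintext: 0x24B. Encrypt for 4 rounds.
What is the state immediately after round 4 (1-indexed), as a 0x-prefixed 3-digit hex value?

s_0 = plaintext = 0x24B
s_1 = Round(s_0, k_0) = 0x019
s_2 = Round(s_1, k_1) = 0x1DA
s_3 = Round(s_2, k_2) = 0xC49
s_4 = Round(s_3, k_3) = 0x033

0x033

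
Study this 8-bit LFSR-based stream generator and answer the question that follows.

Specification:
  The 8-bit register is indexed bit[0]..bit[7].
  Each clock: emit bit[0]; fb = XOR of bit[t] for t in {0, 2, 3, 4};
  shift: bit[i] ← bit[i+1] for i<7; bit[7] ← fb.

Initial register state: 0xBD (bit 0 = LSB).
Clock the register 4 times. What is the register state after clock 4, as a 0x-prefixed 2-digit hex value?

0xEB

reg_0 = 0xBD
clock 1: out=1, reg = 0x5E
clock 2: out=0, reg = 0xAF
clock 3: out=1, reg = 0xD7
clock 4: out=1, reg = 0xEB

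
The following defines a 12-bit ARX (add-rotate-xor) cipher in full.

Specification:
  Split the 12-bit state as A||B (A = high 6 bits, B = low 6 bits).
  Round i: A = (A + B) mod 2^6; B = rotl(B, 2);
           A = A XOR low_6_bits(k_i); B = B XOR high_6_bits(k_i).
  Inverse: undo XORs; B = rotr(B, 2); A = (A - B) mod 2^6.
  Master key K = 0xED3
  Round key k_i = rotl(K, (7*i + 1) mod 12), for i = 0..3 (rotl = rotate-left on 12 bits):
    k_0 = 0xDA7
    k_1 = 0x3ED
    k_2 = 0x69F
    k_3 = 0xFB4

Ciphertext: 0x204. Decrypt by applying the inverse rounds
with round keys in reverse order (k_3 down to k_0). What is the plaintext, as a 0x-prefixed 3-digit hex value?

0x265

s_0 = ciphertext = 0x204
s_1 = InvRound(s_0, k_3) = 0x3AE
s_2 = InvRound(s_1, k_2) = 0x10D
s_3 = InvRound(s_2, k_1) = 0x260
s_4 = InvRound(s_3, k_0) = 0x265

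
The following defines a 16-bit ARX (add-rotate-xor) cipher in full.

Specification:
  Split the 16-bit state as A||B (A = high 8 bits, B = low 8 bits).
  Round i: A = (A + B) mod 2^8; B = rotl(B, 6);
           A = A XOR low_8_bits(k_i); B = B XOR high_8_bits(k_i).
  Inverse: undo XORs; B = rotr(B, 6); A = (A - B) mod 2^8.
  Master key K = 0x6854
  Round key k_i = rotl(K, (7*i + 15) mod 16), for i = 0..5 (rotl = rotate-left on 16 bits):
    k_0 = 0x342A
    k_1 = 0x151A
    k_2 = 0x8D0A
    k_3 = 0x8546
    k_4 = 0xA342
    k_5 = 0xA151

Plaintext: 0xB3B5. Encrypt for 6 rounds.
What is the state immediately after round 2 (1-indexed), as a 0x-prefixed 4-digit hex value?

s_0 = plaintext = 0xB3B5
s_1 = Round(s_0, k_0) = 0x4259
s_2 = Round(s_1, k_1) = 0x8143
s_3 = Round(s_2, k_2) = 0xCE5D
s_4 = Round(s_3, k_3) = 0x6DD2
s_5 = Round(s_4, k_4) = 0x7D17
s_6 = Round(s_5, k_5) = 0xC564

0x8143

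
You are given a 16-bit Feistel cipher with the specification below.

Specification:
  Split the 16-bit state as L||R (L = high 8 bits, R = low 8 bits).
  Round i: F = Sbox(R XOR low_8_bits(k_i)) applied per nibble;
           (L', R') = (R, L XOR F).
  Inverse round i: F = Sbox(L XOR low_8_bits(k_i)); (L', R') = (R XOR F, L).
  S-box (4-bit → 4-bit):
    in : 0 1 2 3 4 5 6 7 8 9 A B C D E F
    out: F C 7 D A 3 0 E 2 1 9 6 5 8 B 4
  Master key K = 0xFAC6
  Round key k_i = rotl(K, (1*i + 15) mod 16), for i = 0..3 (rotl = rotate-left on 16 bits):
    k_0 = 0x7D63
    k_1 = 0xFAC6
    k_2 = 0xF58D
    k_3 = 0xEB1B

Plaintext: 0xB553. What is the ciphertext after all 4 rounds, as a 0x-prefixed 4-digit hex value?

0xCC48

s_0 = plaintext = 0xB553
s_1 = Round(s_0, k_0) = 0x536A
s_2 = Round(s_1, k_1) = 0x6AC6
s_3 = Round(s_2, k_2) = 0xC6CC
s_4 = Round(s_3, k_3) = 0xCC48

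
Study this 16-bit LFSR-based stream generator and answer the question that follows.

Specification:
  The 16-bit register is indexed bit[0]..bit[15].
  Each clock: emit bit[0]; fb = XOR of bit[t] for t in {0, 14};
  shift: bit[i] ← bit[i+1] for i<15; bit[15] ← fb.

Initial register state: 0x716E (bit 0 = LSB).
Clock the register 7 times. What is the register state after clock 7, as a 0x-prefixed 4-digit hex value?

0xC6E2

reg_0 = 0x716E
clock 1: out=0, reg = 0xB8B7
clock 2: out=1, reg = 0xDC5B
clock 3: out=1, reg = 0x6E2D
clock 4: out=1, reg = 0x3716
clock 5: out=0, reg = 0x1B8B
clock 6: out=1, reg = 0x8DC5
clock 7: out=1, reg = 0xC6E2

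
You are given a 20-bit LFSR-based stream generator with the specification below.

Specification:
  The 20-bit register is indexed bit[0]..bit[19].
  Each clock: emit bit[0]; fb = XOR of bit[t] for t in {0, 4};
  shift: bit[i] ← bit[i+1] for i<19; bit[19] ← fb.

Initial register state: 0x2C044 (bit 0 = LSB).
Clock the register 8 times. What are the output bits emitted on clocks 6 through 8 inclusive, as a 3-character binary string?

reg_0 = 0x2C044
clock 1: out=0, reg = 0x16022
clock 2: out=0, reg = 0x0B011
clock 3: out=1, reg = 0x05808
clock 4: out=0, reg = 0x02C04
clock 5: out=0, reg = 0x01602
clock 6: out=0, reg = 0x00B01
clock 7: out=1, reg = 0x80580
clock 8: out=0, reg = 0x402C0

010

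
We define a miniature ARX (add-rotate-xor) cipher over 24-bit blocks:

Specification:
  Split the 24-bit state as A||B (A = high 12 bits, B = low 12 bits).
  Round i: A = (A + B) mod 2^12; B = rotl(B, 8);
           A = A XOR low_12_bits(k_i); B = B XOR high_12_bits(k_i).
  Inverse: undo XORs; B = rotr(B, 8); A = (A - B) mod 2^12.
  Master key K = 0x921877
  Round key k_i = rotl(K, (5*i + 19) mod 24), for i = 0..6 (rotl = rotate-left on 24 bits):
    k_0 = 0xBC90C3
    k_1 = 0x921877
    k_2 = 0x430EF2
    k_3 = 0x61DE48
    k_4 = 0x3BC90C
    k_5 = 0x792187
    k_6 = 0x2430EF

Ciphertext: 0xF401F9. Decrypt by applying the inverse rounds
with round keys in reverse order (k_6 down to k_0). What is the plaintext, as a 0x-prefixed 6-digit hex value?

0x5A68E5

s_0 = ciphertext = 0xF401F9
s_1 = InvRound(s_0, k_6) = 0x40CBA3
s_2 = InvRound(s_1, k_5) = 0x26F31C
s_3 = InvRound(s_2, k_4) = 0x163A00
s_4 = InvRound(s_3, k_3) = 0xD4F1DC
s_5 = InvRound(s_4, k_2) = 0x4F8EC5
s_6 = InvRound(s_5, k_1) = 0xE48E47
s_7 = InvRound(s_6, k_0) = 0x5A68E5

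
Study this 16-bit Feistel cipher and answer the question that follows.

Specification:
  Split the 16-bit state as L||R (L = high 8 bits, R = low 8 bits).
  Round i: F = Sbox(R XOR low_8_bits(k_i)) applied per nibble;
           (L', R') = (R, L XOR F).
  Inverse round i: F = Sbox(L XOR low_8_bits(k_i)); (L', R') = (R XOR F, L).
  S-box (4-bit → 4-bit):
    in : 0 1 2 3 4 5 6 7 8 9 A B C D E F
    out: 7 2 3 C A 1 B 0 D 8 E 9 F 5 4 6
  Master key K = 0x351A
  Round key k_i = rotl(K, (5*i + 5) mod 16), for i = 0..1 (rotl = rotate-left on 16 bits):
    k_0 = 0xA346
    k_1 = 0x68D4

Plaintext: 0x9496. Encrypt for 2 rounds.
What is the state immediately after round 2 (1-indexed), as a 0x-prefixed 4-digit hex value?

s_0 = plaintext = 0x9496
s_1 = Round(s_0, k_0) = 0x96C3
s_2 = Round(s_1, k_1) = 0xC3B6

0xC3B6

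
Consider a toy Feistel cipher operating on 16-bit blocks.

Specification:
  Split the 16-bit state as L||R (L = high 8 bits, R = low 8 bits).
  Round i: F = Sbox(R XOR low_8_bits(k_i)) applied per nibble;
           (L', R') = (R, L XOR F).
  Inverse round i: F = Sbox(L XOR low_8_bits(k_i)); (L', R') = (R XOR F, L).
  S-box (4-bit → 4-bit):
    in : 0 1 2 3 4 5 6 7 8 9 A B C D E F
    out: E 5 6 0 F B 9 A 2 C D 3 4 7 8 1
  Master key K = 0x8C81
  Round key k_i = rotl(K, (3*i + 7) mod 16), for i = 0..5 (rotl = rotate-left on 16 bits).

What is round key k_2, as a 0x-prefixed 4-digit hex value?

0x3190

K = 0x8C81
k_0 = rotl(K, (3*0+7) mod 16) = rotl(K, 7) = 0x40C6
k_1 = rotl(K, (3*1+7) mod 16) = rotl(K, 10) = 0x0632
k_2 = rotl(K, (3*2+7) mod 16) = rotl(K, 13) = 0x3190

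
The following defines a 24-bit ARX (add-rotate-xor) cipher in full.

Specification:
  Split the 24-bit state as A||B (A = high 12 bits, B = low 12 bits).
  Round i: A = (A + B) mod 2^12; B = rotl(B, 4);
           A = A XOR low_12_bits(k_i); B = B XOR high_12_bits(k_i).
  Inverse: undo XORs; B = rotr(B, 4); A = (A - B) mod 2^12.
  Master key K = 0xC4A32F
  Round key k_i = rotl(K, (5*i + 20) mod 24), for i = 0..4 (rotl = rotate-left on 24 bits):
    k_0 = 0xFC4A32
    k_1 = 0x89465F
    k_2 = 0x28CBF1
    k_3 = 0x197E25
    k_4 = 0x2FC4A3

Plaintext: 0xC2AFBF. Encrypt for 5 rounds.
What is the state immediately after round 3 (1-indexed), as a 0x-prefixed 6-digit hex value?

0x098087

s_0 = plaintext = 0xC2AFBF
s_1 = Round(s_0, k_0) = 0x1DB43B
s_2 = Round(s_1, k_1) = 0x049B20
s_3 = Round(s_2, k_2) = 0x098087
s_4 = Round(s_3, k_3) = 0xF3A9E7
s_5 = Round(s_4, k_4) = 0xD82C85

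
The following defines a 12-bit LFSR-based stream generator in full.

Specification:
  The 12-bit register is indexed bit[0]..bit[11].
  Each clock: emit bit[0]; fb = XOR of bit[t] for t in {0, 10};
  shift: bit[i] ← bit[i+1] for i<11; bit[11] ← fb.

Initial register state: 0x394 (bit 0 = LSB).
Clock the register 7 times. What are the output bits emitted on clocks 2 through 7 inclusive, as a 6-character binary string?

010100

reg_0 = 0x394
clock 1: out=0, reg = 0x1CA
clock 2: out=0, reg = 0x0E5
clock 3: out=1, reg = 0x872
clock 4: out=0, reg = 0x439
clock 5: out=1, reg = 0x21C
clock 6: out=0, reg = 0x10E
clock 7: out=0, reg = 0x087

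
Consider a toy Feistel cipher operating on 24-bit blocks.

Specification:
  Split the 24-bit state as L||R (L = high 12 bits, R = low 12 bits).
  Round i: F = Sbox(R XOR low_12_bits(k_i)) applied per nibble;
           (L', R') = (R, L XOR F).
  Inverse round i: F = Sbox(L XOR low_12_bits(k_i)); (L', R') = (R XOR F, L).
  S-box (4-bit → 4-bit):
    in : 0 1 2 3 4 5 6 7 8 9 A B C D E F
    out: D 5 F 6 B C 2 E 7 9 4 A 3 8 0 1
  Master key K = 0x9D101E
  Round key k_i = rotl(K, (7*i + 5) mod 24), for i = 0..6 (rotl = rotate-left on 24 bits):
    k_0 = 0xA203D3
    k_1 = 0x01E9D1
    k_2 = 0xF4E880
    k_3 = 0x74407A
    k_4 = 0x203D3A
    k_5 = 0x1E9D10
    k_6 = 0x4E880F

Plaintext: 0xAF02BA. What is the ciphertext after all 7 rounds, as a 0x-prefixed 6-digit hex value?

s_0 = plaintext = 0xAF02BA
s_1 = Round(s_0, k_0) = 0x2BAFD9
s_2 = Round(s_1, k_1) = 0xFD906D
s_3 = Round(s_2, k_2) = 0x06D8D1
s_4 = Round(s_3, k_3) = 0x8D1727
s_5 = Round(s_4, k_4) = 0x727C89
s_6 = Round(s_5, k_5) = 0xC892BE
s_7 = Round(s_6, k_6) = 0x2BE82C

0x2BE82C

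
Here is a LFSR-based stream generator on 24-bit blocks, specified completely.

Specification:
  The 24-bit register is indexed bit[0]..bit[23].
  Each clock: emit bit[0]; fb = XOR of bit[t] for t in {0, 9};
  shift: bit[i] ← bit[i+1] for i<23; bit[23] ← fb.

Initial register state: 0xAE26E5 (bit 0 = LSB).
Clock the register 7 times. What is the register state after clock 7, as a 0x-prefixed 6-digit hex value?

0xED5C4D

reg_0 = 0xAE26E5
clock 1: out=1, reg = 0x571372
clock 2: out=0, reg = 0xAB89B9
clock 3: out=1, reg = 0xD5C4DC
clock 4: out=0, reg = 0x6AE26E
clock 5: out=0, reg = 0xB57137
clock 6: out=1, reg = 0xDAB89B
clock 7: out=1, reg = 0xED5C4D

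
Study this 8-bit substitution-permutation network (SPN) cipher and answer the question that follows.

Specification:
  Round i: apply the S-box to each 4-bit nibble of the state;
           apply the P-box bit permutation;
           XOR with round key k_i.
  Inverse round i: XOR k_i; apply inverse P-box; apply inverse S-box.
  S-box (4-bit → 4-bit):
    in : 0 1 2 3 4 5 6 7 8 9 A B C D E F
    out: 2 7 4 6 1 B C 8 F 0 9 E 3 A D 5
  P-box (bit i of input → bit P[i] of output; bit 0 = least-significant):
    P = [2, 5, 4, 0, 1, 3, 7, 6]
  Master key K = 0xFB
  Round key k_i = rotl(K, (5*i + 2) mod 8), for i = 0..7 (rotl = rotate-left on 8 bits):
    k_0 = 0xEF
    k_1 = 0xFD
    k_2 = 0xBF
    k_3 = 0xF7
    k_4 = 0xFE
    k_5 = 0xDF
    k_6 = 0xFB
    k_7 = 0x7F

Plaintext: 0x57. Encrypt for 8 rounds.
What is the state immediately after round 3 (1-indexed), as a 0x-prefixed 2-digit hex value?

0x46

s_0 = plaintext = 0x57
s_1 = Round(s_0, k_0) = 0xA4
s_2 = Round(s_1, k_1) = 0xBB
s_3 = Round(s_2, k_2) = 0x46
s_4 = Round(s_3, k_3) = 0xE4
s_5 = Round(s_4, k_4) = 0x38
s_6 = Round(s_5, k_5) = 0x62
s_7 = Round(s_6, k_6) = 0x2B
s_8 = Round(s_7, k_7) = 0xCE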